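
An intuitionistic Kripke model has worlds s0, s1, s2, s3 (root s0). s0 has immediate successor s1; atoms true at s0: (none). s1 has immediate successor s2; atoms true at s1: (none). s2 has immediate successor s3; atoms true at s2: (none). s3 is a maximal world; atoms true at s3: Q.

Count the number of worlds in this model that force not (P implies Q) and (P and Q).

s0: does not force it — s0 does not force not (P implies Q) and (P and Q) since s0 fails not (P implies Q).
s1: does not force it.
s2: does not force it.
s3: does not force it.
Worlds forcing the formula: { }.

0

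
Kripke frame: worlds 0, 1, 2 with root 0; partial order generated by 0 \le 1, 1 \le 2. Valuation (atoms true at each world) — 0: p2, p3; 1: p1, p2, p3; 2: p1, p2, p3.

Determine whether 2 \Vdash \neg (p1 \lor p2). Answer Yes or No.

2 \nVdash \neg (p1 \lor p2) since 2 is accessible from 2 and 2 \Vdash p1 \lor p2.
2 \Vdash p1 \lor p2 via the disjunct p1.

No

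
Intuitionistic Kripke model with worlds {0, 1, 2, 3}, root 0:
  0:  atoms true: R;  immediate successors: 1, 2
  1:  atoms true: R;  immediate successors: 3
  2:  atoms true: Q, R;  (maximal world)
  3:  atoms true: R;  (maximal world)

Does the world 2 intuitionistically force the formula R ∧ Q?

2 ⊩ R ∧ Q since 2 forces both conjuncts.

Yes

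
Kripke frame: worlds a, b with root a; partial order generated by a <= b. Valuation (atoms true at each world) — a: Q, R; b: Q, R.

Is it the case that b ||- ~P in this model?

Yes

b ||- ~P: no world accessible from b forces P.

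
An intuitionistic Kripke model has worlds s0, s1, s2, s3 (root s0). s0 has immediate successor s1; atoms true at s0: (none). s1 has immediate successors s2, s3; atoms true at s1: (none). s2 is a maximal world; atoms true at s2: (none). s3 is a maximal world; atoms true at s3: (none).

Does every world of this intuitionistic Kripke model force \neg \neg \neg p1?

s0 \Vdash \neg \neg \neg p1: no world accessible from s0 forces \neg \neg p1.
Since the root s0 forces \neg \neg \neg p1 and forcing is persistent (monotone upward), every world forces it.

Yes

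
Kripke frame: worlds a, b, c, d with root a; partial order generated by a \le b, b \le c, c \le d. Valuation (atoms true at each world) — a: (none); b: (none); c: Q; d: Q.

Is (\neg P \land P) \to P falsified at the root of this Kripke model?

a \Vdash (\neg P \land P) \to P vacuously: no world accessible from a forces the antecedent \neg P \land P.
So the root a forces (\neg P \land P) \to P; the model is not a countermodel.

No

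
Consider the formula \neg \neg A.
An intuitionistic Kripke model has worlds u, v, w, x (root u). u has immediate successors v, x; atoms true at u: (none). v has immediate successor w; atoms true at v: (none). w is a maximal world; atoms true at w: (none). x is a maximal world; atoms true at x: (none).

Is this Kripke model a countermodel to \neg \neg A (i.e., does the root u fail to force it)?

Yes

u \nVdash \neg \neg A since u is accessible from u and u \Vdash \neg A.
u \Vdash \neg A: no world accessible from u forces A.
So the root u does not force \neg \neg A; the model is a countermodel.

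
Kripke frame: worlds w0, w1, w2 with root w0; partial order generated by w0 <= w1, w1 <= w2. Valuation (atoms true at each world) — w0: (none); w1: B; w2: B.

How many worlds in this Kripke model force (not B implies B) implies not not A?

0

w0: does not force it — w0 does not force (not B implies B) implies not not A: already at w0 itself, w0 forces not B implies B but w0 does not force not not A.
w1: does not force it.
w2: does not force it.
Worlds forcing the formula: { }.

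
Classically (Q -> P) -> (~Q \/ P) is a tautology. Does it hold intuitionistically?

This is the material-implication-as-disjunction principle, which is not intuitionistically valid.
A Kripke countermodel: worlds u0, u1; order generated by u0 <= u1; atoms true at each world — u0:{}; u1:{P,Q}.
u0 ||-/- (Q -> P) -> (~Q \/ P): already at u0 itself, u0 ||- Q -> P but u0 ||-/- ~Q \/ P.
u0 ||-/- ~Q \/ P: neither disjunct is forced at u0.
u0 ||-/- ~Q since u1 is accessible from u0 and u1 ||- Q.
So the root u0 does not force the formula.

No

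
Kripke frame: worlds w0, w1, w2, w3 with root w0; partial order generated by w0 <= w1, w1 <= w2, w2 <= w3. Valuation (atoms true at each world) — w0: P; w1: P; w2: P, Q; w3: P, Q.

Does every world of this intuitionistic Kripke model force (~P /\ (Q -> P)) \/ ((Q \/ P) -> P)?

Yes

w0 ||- (~P /\ (Q -> P)) \/ ((Q \/ P) -> P) via the disjunct (Q \/ P) -> P.
Since the root w0 forces (~P /\ (Q -> P)) \/ ((Q \/ P) -> P) and forcing is persistent (monotone upward), every world forces it.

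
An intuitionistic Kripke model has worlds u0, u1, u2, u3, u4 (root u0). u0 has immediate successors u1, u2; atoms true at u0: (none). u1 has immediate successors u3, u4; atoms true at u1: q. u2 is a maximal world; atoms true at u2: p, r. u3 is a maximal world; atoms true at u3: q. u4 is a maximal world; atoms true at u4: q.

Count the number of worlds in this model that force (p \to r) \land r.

u0: does not force it — u0 \nVdash (p \to r) \land r since u0 fails r.
u1: does not force it — u1 \nVdash (p \to r) \land r since u1 fails r.
u2: forces it.
u3: does not force it — u3 \nVdash (p \to r) \land r since u3 fails r.
u4: does not force it.
Worlds forcing the formula: {u2}.

1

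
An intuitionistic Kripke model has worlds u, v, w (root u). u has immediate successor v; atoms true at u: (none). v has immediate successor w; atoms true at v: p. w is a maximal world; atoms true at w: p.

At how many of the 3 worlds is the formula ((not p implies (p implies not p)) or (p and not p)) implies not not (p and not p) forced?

u: does not force it — u does not force ((not p implies (p implies not p)) or (p and not p)) implies not not (p and not p): already at u itself, u forces (not p implies (p implies not p)) or (p and not p) but u does not force not not (p and not p).
v: does not force it — v does not force ((not p implies (p implies not p)) or (p and not p)) implies not not (p and not p): already at v itself, v forces (not p implies (p implies not p)) or (p and not p) but v does not force not not (p and not p).
w: does not force it.
Worlds forcing the formula: { }.

0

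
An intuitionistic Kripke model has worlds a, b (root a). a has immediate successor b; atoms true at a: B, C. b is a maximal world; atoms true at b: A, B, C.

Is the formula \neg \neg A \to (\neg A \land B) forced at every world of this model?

No

Not every world: a \nVdash \neg \neg A \to (\neg A \land B).
a \nVdash \neg \neg A \to (\neg A \land B): already at a itself, a \Vdash \neg \neg A but a \nVdash \neg A \land B.
a \nVdash \neg A \land B since a fails \neg A.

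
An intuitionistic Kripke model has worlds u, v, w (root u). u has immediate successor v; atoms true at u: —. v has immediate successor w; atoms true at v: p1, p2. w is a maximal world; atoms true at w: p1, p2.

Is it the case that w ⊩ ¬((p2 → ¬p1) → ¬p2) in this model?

w ⊮ ¬((p2 → ¬p1) → ¬p2) since w is accessible from w and w ⊩ (p2 → ¬p1) → ¬p2.
w ⊩ (p2 → ¬p1) → ¬p2 vacuously: no world accessible from w forces the antecedent p2 → ¬p1.

No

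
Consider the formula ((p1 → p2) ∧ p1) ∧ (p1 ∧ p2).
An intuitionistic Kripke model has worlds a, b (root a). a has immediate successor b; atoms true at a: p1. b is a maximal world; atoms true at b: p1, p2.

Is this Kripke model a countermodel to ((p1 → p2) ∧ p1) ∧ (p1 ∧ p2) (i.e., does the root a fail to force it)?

Yes

a ⊮ ((p1 → p2) ∧ p1) ∧ (p1 ∧ p2) since a fails (p1 → p2) ∧ p1.
So the root a does not force ((p1 → p2) ∧ p1) ∧ (p1 ∧ p2); the model is a countermodel.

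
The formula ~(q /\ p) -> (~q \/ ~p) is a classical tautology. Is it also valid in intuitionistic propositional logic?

No

This is the constructively invalid direction of De Morgan's law for conjunction, which is not intuitionistically valid.
A Kripke countermodel: worlds w0, w1, w2; order generated by w0 <= w1, w0 <= w2; atoms true at each world — w0:{}; w1:{q}; w2:{p}.
w0 ||-/- ~(q /\ p) -> (~q \/ ~p): already at w0 itself, w0 ||- ~(q /\ p) but w0 ||-/- ~q \/ ~p.
w0 ||-/- ~q \/ ~p: neither disjunct is forced at w0.
w0 ||-/- ~q since w1 is accessible from w0 and w1 ||- q.
So the root w0 does not force the formula.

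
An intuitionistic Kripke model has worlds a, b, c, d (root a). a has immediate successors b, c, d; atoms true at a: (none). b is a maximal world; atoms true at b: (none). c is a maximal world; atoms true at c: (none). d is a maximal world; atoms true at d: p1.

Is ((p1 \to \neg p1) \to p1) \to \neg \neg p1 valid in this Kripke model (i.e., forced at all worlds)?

Yes

a \Vdash ((p1 \to \neg p1) \to p1) \to \neg \neg p1: every world accessible from a that forces (p1 \to \neg p1) \to p1 (namely d) also forces \neg \neg p1.
Since the root a forces ((p1 \to \neg p1) \to p1) \to \neg \neg p1 and forcing is persistent (monotone upward), every world forces it.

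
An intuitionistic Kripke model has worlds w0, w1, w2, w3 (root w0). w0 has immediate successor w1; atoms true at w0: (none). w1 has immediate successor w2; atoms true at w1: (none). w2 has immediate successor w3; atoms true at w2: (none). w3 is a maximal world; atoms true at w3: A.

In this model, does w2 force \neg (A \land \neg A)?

w2 \Vdash \neg (A \land \neg A): no world accessible from w2 forces A \land \neg A.

Yes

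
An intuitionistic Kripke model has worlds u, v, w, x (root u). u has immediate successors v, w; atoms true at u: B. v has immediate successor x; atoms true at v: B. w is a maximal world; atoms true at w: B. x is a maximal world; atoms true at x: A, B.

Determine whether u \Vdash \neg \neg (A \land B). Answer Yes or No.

u \nVdash \neg \neg (A \land B) since w is accessible from u and w \Vdash \neg (A \land B).
w \Vdash \neg (A \land B): no world accessible from w forces A \land B.

No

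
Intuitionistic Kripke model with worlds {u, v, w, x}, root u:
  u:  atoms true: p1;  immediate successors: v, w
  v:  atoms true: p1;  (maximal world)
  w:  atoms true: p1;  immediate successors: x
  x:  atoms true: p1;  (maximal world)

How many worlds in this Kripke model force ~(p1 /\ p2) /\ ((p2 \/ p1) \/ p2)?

4

u: forces it.
v: forces it.
w: forces it.
x: forces it.
Worlds forcing the formula: {u, v, w, x}.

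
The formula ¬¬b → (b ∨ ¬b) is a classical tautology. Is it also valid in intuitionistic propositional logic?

No

This is a variant of double-negation elimination (deriving excluded middle from double negation), which is not intuitionistically valid.
A Kripke countermodel: worlds w0, w1; order generated by w0 ≤ w1; atoms true at each world — w0:{}; w1:{b}.
w0 ⊮ ¬¬b → (b ∨ ¬b): already at w0 itself, w0 ⊩ ¬¬b but w0 ⊮ b ∨ ¬b.
w0 ⊮ b ∨ ¬b: neither disjunct is forced at w0.
w0 lacks atom b, so w0 ⊮ b.
So the root w0 does not force the formula.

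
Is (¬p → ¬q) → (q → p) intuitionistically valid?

No

This is the converse of contraposition, which is not intuitionistically valid.
A Kripke countermodel: worlds s0, s1; order generated by s0 ≤ s1; atoms true at each world — s0:{q}; s1:{p,q}.
s0 ⊮ (¬p → ¬q) → (q → p): already at s0 itself, s0 ⊩ ¬p → ¬q but s0 ⊮ q → p.
s0 ⊮ q → p: already at s0 itself, s0 ⊩ q but s0 ⊮ p.
s0 lacks atom p, so s0 ⊮ p.
So the root s0 does not force the formula.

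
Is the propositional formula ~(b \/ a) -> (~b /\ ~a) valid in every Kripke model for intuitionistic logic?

This is a constructively valid De Morgan direction (negated disjunction to conjunction of negations), which is intuitionistically derivable.
From ~(b \/ a): if b held then b \/ a would, contradiction — so ~b; similarly ~a.

Yes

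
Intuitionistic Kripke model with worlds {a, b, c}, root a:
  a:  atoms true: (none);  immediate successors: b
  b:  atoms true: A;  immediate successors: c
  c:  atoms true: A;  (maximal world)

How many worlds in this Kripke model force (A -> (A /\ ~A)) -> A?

3

a: forces it.
b: forces it.
c: forces it.
Worlds forcing the formula: {a, b, c}.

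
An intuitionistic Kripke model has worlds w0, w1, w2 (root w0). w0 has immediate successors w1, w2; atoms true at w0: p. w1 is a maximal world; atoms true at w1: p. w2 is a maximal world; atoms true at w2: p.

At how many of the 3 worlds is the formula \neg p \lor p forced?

w0: forces it.
w1: forces it.
w2: forces it.
Worlds forcing the formula: {w0, w1, w2}.

3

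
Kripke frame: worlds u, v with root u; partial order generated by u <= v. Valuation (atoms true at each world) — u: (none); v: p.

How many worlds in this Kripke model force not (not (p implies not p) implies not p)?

u: forces it.
v: forces it.
Worlds forcing the formula: {u, v}.

2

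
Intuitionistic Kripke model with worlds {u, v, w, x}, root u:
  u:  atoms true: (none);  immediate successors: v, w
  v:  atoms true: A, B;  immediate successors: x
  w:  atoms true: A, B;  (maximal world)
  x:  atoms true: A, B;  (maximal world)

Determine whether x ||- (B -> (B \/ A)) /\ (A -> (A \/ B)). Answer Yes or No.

x ||- (B -> (B \/ A)) /\ (A -> (A \/ B)) since x forces both conjuncts.

Yes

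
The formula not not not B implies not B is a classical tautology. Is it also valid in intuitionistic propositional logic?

Yes

This is triple-negation reduction, which is intuitionistically derivable.
Assume not not not B and suppose B. Then not not B (double-negation introduction), contradicting not not not B. So not B.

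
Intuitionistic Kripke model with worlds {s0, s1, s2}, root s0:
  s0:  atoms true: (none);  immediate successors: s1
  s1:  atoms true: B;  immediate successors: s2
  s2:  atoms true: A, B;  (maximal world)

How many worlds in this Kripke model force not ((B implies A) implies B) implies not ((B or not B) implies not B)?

3

s0: forces it.
s1: forces it.
s2: forces it.
Worlds forcing the formula: {s0, s1, s2}.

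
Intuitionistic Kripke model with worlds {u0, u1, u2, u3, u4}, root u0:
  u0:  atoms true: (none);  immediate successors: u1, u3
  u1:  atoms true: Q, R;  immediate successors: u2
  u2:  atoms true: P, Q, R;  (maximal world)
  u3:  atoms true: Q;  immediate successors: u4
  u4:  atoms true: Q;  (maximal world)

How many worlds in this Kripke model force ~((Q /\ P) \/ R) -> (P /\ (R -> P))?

2

u0: does not force it — u0 ||-/- ~((Q /\ P) \/ R) -> (P /\ (R -> P)): at the accessible world u3, u3 ||- ~((Q /\ P) \/ R) but u3 ||-/- P /\ (R -> P).
u1: forces it.
u2: forces it.
u3: does not force it — u3 ||-/- ~((Q /\ P) \/ R) -> (P /\ (R -> P)): already at u3 itself, u3 ||- ~((Q /\ P) \/ R) but u3 ||-/- P /\ (R -> P).
u4: does not force it — u4 ||-/- ~((Q /\ P) \/ R) -> (P /\ (R -> P)): already at u4 itself, u4 ||- ~((Q /\ P) \/ R) but u4 ||-/- P /\ (R -> P).
Worlds forcing the formula: {u1, u2}.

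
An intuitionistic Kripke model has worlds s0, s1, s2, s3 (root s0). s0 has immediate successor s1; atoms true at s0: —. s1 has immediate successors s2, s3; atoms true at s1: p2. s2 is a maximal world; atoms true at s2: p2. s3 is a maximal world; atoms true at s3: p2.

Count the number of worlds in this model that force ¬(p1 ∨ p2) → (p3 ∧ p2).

s0: forces it.
s1: forces it.
s2: forces it.
s3: forces it.
Worlds forcing the formula: {s0, s1, s2, s3}.

4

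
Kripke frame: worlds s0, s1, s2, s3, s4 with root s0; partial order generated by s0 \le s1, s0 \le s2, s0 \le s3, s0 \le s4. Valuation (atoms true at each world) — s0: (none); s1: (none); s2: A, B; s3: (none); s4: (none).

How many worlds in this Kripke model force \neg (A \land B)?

3

s0: does not force it — s0 \nVdash \neg (A \land B) since s2 is accessible from s0 and s2 \Vdash A \land B.
s1: forces it.
s2: does not force it — s2 \nVdash \neg (A \land B) since s2 is accessible from s2 and s2 \Vdash A \land B.
s3: forces it.
s4: forces it.
Worlds forcing the formula: {s1, s3, s4}.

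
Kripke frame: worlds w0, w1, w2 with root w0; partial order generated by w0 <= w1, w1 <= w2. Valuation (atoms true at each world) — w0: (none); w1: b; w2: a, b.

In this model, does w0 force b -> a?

w0 ||-/- b -> a: at the accessible world w1, w1 ||- b but w1 ||-/- a.
w1 lacks atom a, so w1 ||-/- a.

No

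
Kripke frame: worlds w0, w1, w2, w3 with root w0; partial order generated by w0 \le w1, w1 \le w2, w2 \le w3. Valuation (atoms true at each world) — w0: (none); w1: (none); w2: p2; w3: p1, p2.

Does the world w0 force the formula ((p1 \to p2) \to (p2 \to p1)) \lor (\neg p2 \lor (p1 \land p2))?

No

w0 \nVdash ((p1 \to p2) \to (p2 \to p1)) \lor (\neg p2 \lor (p1 \land p2)): neither disjunct is forced at w0.
w0 \nVdash (p1 \to p2) \to (p2 \to p1): already at w0 itself, w0 \Vdash p1 \to p2 but w0 \nVdash p2 \to p1.
w0 \nVdash p2 \to p1: at the accessible world w2, w2 \Vdash p2 but w2 \nVdash p1.
w2 lacks atom p1, so w2 \nVdash p1.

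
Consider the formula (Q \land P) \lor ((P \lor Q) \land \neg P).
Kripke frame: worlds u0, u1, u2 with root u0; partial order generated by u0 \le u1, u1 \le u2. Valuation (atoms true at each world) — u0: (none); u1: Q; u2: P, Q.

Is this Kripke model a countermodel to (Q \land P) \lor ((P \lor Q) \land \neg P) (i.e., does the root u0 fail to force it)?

u0 \nVdash (Q \land P) \lor ((P \lor Q) \land \neg P): neither disjunct is forced at u0.
u0 \nVdash Q \land P since u0 fails Q.
So the root u0 does not force (Q \land P) \lor ((P \lor Q) \land \neg P); the model is a countermodel.

Yes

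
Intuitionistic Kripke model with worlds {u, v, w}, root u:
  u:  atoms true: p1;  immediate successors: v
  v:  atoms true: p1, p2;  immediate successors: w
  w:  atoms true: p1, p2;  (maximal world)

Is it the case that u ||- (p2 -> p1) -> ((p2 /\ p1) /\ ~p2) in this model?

No

u ||-/- (p2 -> p1) -> ((p2 /\ p1) /\ ~p2): already at u itself, u ||- p2 -> p1 but u ||-/- (p2 /\ p1) /\ ~p2.
u ||-/- (p2 /\ p1) /\ ~p2 since u fails p2 /\ p1.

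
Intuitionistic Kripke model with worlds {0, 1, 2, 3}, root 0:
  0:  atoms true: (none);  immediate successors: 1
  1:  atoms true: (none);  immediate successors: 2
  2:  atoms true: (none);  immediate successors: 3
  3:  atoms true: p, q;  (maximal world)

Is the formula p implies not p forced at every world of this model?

Not every world: 0 does not force p implies not p.
0 does not force p implies not p: at the accessible world 3, 3 forces p but 3 does not force not p.
3 does not force not p since 3 is accessible from 3 and 3 forces p.

No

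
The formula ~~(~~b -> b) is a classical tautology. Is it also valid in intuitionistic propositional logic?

Yes

This is the double negation of double-negation elimination, which is intuitionistically derivable.
By Glivenko's theorem the double negation of any classical propositional tautology is intuitionistically provable; ~~b -> b is classically a tautology.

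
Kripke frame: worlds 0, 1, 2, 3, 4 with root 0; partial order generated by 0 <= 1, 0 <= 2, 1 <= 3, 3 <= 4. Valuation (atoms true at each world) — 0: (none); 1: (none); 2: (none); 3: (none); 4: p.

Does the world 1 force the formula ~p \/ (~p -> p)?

Yes

1 ||- ~p \/ (~p -> p) via the disjunct ~p -> p.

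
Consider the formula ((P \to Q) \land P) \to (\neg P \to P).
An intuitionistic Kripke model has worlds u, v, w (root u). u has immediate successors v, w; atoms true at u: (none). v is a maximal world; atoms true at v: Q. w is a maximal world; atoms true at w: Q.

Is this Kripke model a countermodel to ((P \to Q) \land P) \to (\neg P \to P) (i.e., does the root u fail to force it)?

u \Vdash ((P \to Q) \land P) \to (\neg P \to P) vacuously: no world accessible from u forces the antecedent (P \to Q) \land P.
So the root u forces ((P \to Q) \land P) \to (\neg P \to P); the model is not a countermodel.

No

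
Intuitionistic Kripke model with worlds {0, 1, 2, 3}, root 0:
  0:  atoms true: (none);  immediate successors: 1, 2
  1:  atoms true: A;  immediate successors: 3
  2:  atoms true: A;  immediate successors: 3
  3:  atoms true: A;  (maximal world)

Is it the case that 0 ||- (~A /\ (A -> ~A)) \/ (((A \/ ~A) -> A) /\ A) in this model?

No

0 ||-/- (~A /\ (A -> ~A)) \/ (((A \/ ~A) -> A) /\ A): neither disjunct is forced at 0.
0 ||-/- ~A /\ (A -> ~A) since 0 fails ~A.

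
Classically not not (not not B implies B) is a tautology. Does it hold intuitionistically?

This is the double negation of double-negation elimination, which is intuitionistically derivable.
By Glivenko's theorem the double negation of any classical propositional tautology is intuitionistically provable; not not B implies B is classically a tautology.

Yes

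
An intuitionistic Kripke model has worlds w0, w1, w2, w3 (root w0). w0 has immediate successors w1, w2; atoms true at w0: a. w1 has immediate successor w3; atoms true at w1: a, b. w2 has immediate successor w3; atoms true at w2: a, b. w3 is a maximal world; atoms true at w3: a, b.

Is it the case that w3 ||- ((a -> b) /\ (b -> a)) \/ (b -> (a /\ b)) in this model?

w3 ||- ((a -> b) /\ (b -> a)) \/ (b -> (a /\ b)) via the disjunct (a -> b) /\ (b -> a).

Yes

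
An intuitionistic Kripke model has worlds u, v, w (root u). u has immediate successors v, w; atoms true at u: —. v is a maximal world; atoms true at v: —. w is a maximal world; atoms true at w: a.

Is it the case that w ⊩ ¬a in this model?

No

w ⊮ ¬a since w is accessible from w and w ⊩ a.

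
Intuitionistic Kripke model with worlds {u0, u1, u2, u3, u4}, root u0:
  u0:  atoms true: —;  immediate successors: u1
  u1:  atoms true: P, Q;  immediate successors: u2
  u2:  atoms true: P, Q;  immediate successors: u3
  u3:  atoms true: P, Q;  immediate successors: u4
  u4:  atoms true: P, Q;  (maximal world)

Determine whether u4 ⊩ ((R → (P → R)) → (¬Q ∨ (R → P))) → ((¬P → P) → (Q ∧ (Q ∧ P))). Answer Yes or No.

Yes

u4 ⊩ ((R → (P → R)) → (¬Q ∨ (R → P))) → ((¬P → P) → (Q ∧ (Q ∧ P))): every world accessible from u4 that forces (R → (P → R)) → (¬Q ∨ (R → P)) (namely u4) also forces (¬P → P) → (Q ∧ (Q ∧ P)).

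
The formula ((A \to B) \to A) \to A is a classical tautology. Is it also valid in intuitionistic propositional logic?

This is Peirce's law, which is not intuitionistically valid.
A Kripke countermodel: worlds w0, w1; order generated by w0 \le w1; atoms true at each world — w0:{}; w1:{A}.
w0 \nVdash ((A \to B) \to A) \to A: already at w0 itself, w0 \Vdash (A \to B) \to A but w0 \nVdash A.
w0 lacks atom A, so w0 \nVdash A.
So the root w0 does not force the formula.

No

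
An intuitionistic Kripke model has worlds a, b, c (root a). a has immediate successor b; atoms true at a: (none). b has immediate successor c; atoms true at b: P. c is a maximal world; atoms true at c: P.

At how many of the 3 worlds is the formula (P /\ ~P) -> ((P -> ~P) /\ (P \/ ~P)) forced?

3

a: forces it.
b: forces it.
c: forces it.
Worlds forcing the formula: {a, b, c}.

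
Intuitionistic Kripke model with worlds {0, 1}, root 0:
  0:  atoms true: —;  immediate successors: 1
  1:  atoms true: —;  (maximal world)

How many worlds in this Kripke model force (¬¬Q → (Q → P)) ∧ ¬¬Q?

0: does not force it — 0 ⊮ (¬¬Q → (Q → P)) ∧ ¬¬Q since 0 fails ¬¬Q.
1: does not force it — 1 ⊮ (¬¬Q → (Q → P)) ∧ ¬¬Q since 1 fails ¬¬Q.
Worlds forcing the formula: { }.

0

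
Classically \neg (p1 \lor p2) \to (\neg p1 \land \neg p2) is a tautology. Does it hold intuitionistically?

This is a constructively valid De Morgan direction (negated disjunction to conjunction of negations), which is intuitionistically derivable.
From \neg (p1 \lor p2): if p1 held then p1 \lor p2 would, contradiction — so \neg p1; similarly \neg p2.

Yes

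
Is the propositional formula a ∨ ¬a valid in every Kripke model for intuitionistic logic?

This is the law of excluded middle, which is not intuitionistically valid.
A Kripke countermodel: worlds w0, w1; order generated by w0 ≤ w1; atoms true at each world — w0:{}; w1:{a}.
w0 ⊮ a ∨ ¬a: neither disjunct is forced at w0.
w0 lacks atom a, so w0 ⊮ a.
So the root w0 does not force the formula.

No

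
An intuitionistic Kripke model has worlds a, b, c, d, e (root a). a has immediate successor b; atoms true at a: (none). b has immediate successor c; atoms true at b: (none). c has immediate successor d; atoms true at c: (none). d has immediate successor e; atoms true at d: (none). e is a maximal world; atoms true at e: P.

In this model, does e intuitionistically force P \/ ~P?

e ||- P \/ ~P via the disjunct P.

Yes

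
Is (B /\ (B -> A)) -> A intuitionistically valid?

Yes

This is modus ponens in implicational form, which is intuitionistically derivable.
If a world forces B and B -> A, then applying the implication at that world (which is accessible from itself) gives A.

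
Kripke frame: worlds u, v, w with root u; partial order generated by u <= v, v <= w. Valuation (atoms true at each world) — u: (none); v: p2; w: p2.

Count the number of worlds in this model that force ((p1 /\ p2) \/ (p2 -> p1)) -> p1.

3

u: forces it.
v: forces it.
w: forces it.
Worlds forcing the formula: {u, v, w}.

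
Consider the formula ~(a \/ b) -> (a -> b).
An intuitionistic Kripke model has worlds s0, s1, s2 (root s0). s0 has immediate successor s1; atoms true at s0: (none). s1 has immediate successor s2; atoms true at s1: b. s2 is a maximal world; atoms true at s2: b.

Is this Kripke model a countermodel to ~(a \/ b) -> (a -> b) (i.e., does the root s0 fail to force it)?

No

s0 ||- ~(a \/ b) -> (a -> b) vacuously: no world accessible from s0 forces the antecedent ~(a \/ b).
So the root s0 forces ~(a \/ b) -> (a -> b); the model is not a countermodel.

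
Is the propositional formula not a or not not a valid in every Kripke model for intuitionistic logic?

No

This is the weak law of excluded middle, which is not intuitionistically valid.
A Kripke countermodel: worlds 0, 1, 2; order generated by 0 <= 1, 0 <= 2; atoms true at each world — 0:{}; 1:{a}; 2:{}.
0 does not force not a or not not a: neither disjunct is forced at 0.
0 does not force not a since 1 is accessible from 0 and 1 forces a.
So the root 0 does not force the formula.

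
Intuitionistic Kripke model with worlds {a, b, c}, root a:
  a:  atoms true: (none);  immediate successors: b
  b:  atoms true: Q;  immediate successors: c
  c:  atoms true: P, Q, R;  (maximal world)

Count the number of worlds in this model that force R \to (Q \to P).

a: forces it.
b: forces it.
c: forces it.
Worlds forcing the formula: {a, b, c}.

3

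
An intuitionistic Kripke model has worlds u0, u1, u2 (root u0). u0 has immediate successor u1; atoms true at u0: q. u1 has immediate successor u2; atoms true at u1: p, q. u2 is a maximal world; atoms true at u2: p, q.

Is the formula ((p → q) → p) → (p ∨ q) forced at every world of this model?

u0 ⊩ ((p → q) → p) → (p ∨ q): every world accessible from u0 that forces (p → q) → p (namely u1, u2) also forces p ∨ q.
Since the root u0 forces ((p → q) → p) → (p ∨ q) and forcing is persistent (monotone upward), every world forces it.

Yes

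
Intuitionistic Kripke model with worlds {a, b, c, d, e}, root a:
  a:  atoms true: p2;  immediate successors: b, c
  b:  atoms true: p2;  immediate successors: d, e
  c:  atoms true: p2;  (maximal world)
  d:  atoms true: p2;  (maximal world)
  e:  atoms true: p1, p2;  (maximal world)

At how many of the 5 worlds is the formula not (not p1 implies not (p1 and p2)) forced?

a: does not force it — a does not force not (not p1 implies not (p1 and p2)) since a is accessible from a and a forces not p1 implies not (p1 and p2).
b: does not force it.
c: does not force it.
d: does not force it.
e: does not force it.
Worlds forcing the formula: { }.

0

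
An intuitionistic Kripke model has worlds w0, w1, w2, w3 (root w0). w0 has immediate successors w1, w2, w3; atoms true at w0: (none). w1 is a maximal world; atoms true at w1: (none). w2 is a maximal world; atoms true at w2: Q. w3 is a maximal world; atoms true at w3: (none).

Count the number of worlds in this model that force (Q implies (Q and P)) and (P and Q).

0

w0: does not force it — w0 does not force (Q implies (Q and P)) and (P and Q) since w0 fails Q implies (Q and P).
w1: does not force it — w1 does not force (Q implies (Q and P)) and (P and Q) since w1 fails P and Q.
w2: does not force it — w2 does not force (Q implies (Q and P)) and (P and Q) since w2 fails Q implies (Q and P).
w3: does not force it.
Worlds forcing the formula: { }.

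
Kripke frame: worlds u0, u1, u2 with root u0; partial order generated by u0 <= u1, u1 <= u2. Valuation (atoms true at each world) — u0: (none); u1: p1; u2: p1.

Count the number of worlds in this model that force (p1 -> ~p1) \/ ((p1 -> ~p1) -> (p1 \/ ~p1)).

u0: forces it.
u1: forces it.
u2: forces it.
Worlds forcing the formula: {u0, u1, u2}.

3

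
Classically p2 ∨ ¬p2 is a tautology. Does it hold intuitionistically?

This is the law of excluded middle, which is not intuitionistically valid.
A Kripke countermodel: worlds w0, w1; order generated by w0 ≤ w1; atoms true at each world — w0:{}; w1:{p2}.
w0 ⊮ p2 ∨ ¬p2: neither disjunct is forced at w0.
w0 lacks atom p2, so w0 ⊮ p2.
So the root w0 does not force the formula.

No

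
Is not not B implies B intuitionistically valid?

This is double-negation elimination, which is not intuitionistically valid.
A Kripke countermodel: worlds a, b; order generated by a <= b; atoms true at each world — a:{}; b:{B}.
a does not force not not B implies B: already at a itself, a forces not not B but a does not force B.
a lacks atom B, so a does not force B.
So the root a does not force the formula.

No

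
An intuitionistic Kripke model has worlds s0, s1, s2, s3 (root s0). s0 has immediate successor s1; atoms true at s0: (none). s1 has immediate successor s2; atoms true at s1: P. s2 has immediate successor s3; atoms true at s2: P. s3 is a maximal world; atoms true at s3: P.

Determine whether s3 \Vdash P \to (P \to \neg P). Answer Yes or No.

No

s3 \nVdash P \to (P \to \neg P): already at s3 itself, s3 \Vdash P but s3 \nVdash P \to \neg P.
s3 \nVdash P \to \neg P: already at s3 itself, s3 \Vdash P but s3 \nVdash \neg P.
s3 \nVdash \neg P since s3 is accessible from s3 and s3 \Vdash P.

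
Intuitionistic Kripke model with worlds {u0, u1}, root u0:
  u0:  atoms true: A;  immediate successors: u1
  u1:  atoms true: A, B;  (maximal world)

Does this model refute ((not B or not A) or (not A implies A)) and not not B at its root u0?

No

u0 forces ((not B or not A) or (not A implies A)) and not not B since u0 forces both conjuncts.
So the root u0 forces ((not B or not A) or (not A implies A)) and not not B; the model is not a countermodel.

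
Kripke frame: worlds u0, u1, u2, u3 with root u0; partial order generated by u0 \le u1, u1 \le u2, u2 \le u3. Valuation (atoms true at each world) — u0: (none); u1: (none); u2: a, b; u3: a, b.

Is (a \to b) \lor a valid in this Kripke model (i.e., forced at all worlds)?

Yes

u0 \Vdash (a \to b) \lor a via the disjunct a \to b.
Since the root u0 forces (a \to b) \lor a and forcing is persistent (monotone upward), every world forces it.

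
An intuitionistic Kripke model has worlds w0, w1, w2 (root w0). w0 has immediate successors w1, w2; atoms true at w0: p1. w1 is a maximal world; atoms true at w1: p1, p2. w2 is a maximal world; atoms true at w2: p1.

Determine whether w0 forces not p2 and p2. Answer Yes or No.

No

w0 does not force not p2 and p2 since w0 fails not p2.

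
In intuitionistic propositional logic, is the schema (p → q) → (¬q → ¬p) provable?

This is the forward direction of contraposition, which is intuitionistically derivable.
Assume p → q and ¬q. If p held then q would follow, contradicting ¬q; so ¬p.

Yes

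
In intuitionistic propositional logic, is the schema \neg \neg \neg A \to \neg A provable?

Yes

This is triple-negation reduction, which is intuitionistically derivable.
Assume \neg \neg \neg A and suppose A. Then \neg \neg A (double-negation introduction), contradicting \neg \neg \neg A. So \neg A.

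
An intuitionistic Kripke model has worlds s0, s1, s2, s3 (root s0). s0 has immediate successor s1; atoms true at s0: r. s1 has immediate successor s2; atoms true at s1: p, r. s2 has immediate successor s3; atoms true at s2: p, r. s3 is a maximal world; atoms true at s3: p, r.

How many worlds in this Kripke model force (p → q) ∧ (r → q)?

0

s0: does not force it — s0 ⊮ (p → q) ∧ (r → q) since s0 fails p → q.
s1: does not force it — s1 ⊮ (p → q) ∧ (r → q) since s1 fails p → q.
s2: does not force it — s2 ⊮ (p → q) ∧ (r → q) since s2 fails p → q.
s3: does not force it.
Worlds forcing the formula: { }.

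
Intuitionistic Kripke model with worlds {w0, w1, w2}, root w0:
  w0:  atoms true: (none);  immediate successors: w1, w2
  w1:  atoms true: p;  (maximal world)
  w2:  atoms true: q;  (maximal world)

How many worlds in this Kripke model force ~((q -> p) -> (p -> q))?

1

w0: does not force it — w0 ||-/- ~((q -> p) -> (p -> q)) since w2 is accessible from w0 and w2 ||- (q -> p) -> (p -> q).
w1: forces it.
w2: does not force it — w2 ||-/- ~((q -> p) -> (p -> q)) since w2 is accessible from w2 and w2 ||- (q -> p) -> (p -> q).
Worlds forcing the formula: {w1}.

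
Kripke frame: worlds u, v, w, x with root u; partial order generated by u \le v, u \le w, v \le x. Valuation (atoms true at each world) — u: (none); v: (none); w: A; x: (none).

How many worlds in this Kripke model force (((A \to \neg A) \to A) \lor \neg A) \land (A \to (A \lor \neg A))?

3

u: does not force it — u \nVdash (((A \to \neg A) \to A) \lor \neg A) \land (A \to (A \lor \neg A)) since u fails ((A \to \neg A) \to A) \lor \neg A.
v: forces it.
w: forces it.
x: forces it.
Worlds forcing the formula: {v, w, x}.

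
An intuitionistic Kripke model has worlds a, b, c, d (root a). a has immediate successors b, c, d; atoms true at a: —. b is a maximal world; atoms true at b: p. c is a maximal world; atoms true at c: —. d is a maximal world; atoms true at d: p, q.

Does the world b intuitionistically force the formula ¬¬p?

Yes

b ⊩ ¬¬p: no world accessible from b forces ¬p.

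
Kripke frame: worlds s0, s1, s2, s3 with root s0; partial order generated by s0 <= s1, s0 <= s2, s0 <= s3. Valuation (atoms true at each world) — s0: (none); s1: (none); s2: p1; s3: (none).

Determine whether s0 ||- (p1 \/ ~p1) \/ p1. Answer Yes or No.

No

s0 ||-/- (p1 \/ ~p1) \/ p1: neither disjunct is forced at s0.
s0 ||-/- p1 \/ ~p1: neither disjunct is forced at s0.
s0 lacks atom p1, so s0 ||-/- p1.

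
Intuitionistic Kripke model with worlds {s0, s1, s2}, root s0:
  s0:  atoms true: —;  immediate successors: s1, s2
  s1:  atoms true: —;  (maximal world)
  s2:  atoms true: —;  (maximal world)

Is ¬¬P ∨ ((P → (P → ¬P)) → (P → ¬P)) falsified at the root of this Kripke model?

No

s0 ⊩ ¬¬P ∨ ((P → (P → ¬P)) → (P → ¬P)) via the disjunct (P → (P → ¬P)) → (P → ¬P).
So the root s0 forces ¬¬P ∨ ((P → (P → ¬P)) → (P → ¬P)); the model is not a countermodel.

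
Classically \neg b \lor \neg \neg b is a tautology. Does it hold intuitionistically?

No

This is the weak law of excluded middle, which is not intuitionistically valid.
A Kripke countermodel: worlds u0, u1, u2; order generated by u0 \le u1, u0 \le u2; atoms true at each world — u0:{}; u1:{b}; u2:{}.
u0 \nVdash \neg b \lor \neg \neg b: neither disjunct is forced at u0.
u0 \nVdash \neg b since u1 is accessible from u0 and u1 \Vdash b.
So the root u0 does not force the formula.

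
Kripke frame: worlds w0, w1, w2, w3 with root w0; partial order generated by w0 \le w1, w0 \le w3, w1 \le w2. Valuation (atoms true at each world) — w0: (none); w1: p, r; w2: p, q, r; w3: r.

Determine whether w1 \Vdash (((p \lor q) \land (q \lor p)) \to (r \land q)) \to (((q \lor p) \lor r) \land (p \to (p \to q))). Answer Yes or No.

w1 \Vdash (((p \lor q) \land (q \lor p)) \to (r \land q)) \to (((q \lor p) \lor r) \land (p \to (p \to q))): every world accessible from w1 that forces ((p \lor q) \land (q \lor p)) \to (r \land q) (namely w2) also forces ((q \lor p) \lor r) \land (p \to (p \to q)).

Yes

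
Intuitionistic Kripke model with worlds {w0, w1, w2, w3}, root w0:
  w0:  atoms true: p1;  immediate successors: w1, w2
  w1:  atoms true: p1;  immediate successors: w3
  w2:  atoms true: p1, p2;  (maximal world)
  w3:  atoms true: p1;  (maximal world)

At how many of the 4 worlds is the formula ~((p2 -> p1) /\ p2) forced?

w0: does not force it — w0 ||-/- ~((p2 -> p1) /\ p2) since w2 is accessible from w0 and w2 ||- (p2 -> p1) /\ p2.
w1: forces it.
w2: does not force it.
w3: forces it.
Worlds forcing the formula: {w1, w3}.

2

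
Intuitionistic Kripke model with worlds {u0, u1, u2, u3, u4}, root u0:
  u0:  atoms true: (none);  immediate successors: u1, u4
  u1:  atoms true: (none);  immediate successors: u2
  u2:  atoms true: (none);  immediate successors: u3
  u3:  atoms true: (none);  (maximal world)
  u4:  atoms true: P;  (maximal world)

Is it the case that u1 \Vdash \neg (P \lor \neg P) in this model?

No

u1 \nVdash \neg (P \lor \neg P) since u1 is accessible from u1 and u1 \Vdash P \lor \neg P.
u1 \Vdash P \lor \neg P via the disjunct \neg P.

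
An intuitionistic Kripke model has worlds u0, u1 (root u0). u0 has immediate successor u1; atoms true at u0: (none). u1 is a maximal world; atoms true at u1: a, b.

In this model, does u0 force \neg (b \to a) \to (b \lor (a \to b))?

u0 \Vdash \neg (b \to a) \to (b \lor (a \to b)) vacuously: no world accessible from u0 forces the antecedent \neg (b \to a).

Yes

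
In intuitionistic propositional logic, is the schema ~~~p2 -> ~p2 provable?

Yes

This is triple-negation reduction, which is intuitionistically derivable.
Assume ~~~p2 and suppose p2. Then ~~p2 (double-negation introduction), contradicting ~~~p2. So ~p2.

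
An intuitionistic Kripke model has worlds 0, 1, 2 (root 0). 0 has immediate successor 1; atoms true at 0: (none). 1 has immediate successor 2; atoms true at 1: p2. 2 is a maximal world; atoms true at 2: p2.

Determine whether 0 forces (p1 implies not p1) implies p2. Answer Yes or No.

No

0 does not force (p1 implies not p1) implies p2: already at 0 itself, 0 forces p1 implies not p1 but 0 does not force p2.
0 lacks atom p2, so 0 does not force p2.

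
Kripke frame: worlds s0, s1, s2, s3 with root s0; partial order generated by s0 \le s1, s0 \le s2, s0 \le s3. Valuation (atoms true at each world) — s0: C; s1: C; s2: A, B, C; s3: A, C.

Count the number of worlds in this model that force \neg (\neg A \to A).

1

s0: does not force it — s0 \nVdash \neg (\neg A \to A) since s2 is accessible from s0 and s2 \Vdash \neg A \to A.
s1: forces it.
s2: does not force it — s2 \nVdash \neg (\neg A \to A) since s2 is accessible from s2 and s2 \Vdash \neg A \to A.
s3: does not force it.
Worlds forcing the formula: {s1}.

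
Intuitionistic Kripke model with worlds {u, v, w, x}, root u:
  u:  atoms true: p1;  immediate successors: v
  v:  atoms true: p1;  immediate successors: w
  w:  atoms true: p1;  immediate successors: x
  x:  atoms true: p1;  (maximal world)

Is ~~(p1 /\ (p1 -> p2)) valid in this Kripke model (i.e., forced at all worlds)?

Not every world: u ||-/- ~~(p1 /\ (p1 -> p2)).
u ||-/- ~~(p1 /\ (p1 -> p2)) since u is accessible from u and u ||- ~(p1 /\ (p1 -> p2)).
u ||- ~(p1 /\ (p1 -> p2)): no world accessible from u forces p1 /\ (p1 -> p2).

No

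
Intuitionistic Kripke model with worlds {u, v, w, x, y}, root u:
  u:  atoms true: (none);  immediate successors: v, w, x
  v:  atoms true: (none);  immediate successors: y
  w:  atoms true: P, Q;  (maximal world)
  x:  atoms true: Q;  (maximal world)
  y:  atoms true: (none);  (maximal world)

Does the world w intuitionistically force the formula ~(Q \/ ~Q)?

No

w ||-/- ~(Q \/ ~Q) since w is accessible from w and w ||- Q \/ ~Q.
w ||- Q \/ ~Q via the disjunct Q.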